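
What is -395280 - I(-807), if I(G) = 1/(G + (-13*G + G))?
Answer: -3508900561/8877 ≈ -3.9528e+5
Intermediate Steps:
I(G) = -1/(11*G) (I(G) = 1/(G - 12*G) = 1/(-11*G) = -1/(11*G))
-395280 - I(-807) = -395280 - (-1)/(11*(-807)) = -395280 - (-1)*(-1)/(11*807) = -395280 - 1*1/8877 = -395280 - 1/8877 = -3508900561/8877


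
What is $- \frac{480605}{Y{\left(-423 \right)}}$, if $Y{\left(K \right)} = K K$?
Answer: $- \frac{480605}{178929} \approx -2.686$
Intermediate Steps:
$Y{\left(K \right)} = K^{2}$
$- \frac{480605}{Y{\left(-423 \right)}} = - \frac{480605}{\left(-423\right)^{2}} = - \frac{480605}{178929}$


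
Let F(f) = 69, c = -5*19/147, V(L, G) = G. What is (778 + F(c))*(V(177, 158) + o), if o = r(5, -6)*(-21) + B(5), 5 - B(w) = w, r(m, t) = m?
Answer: 44891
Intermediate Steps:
B(w) = 5 - w
c = -95/147 (c = -95*1/147 = -95/147 ≈ -0.64626)
o = -105 (o = 5*(-21) + (5 - 1*5) = -105 + (5 - 5) = -105 + 0 = -105)
(778 + F(c))*(V(177, 158) + o) = (778 + 69)*(158 - 105) = 847*53 = 44891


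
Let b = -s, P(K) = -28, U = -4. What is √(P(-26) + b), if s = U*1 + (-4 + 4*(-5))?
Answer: 0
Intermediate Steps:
s = -28 (s = -4*1 + (-4 + 4*(-5)) = -4 + (-4 - 20) = -4 - 24 = -28)
b = 28 (b = -1*(-28) = 28)
√(P(-26) + b) = √(-28 + 28) = √0 = 0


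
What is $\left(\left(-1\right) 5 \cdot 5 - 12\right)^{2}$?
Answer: $1369$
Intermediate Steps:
$\left(\left(-1\right) 5 \cdot 5 - 12\right)^{2} = \left(\left(-5\right) 5 - 12\right)^{2} = \left(-25 - 12\right)^{2} = \left(-37\right)^{2} = 1369$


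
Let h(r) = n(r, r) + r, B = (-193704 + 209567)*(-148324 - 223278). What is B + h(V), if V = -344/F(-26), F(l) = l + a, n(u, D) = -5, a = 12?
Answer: -41263057545/7 ≈ -5.8947e+9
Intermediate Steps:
F(l) = 12 + l (F(l) = l + 12 = 12 + l)
B = -5894722526 (B = 15863*(-371602) = -5894722526)
V = 172/7 (V = -344/(12 - 26) = -344/(-14) = -344*(-1/14) = 172/7 ≈ 24.571)
h(r) = -5 + r
B + h(V) = -5894722526 + (-5 + 172/7) = -5894722526 + 137/7 = -41263057545/7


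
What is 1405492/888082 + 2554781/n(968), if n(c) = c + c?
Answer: 1135788026277/859663376 ≈ 1321.2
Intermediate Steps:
n(c) = 2*c
1405492/888082 + 2554781/n(968) = 1405492/888082 + 2554781/((2*968)) = 1405492*(1/888082) + 2554781/1936 = 702746/444041 + 2554781*(1/1936) = 702746/444041 + 2554781/1936 = 1135788026277/859663376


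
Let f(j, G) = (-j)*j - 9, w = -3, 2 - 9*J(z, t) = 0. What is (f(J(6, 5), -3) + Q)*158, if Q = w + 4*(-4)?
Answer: -358976/81 ≈ -4431.8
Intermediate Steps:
J(z, t) = 2/9 (J(z, t) = 2/9 - 1/9*0 = 2/9 + 0 = 2/9)
f(j, G) = -9 - j**2 (f(j, G) = -j**2 - 9 = -9 - j**2)
Q = -19 (Q = -3 + 4*(-4) = -3 - 16 = -19)
(f(J(6, 5), -3) + Q)*158 = ((-9 - (2/9)**2) - 19)*158 = ((-9 - 1*4/81) - 19)*158 = ((-9 - 4/81) - 19)*158 = (-733/81 - 19)*158 = -2272/81*158 = -358976/81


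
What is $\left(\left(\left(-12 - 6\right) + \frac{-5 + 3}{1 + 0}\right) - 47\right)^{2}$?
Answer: $4489$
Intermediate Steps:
$\left(\left(\left(-12 - 6\right) + \frac{-5 + 3}{1 + 0}\right) - 47\right)^{2} = \left(\left(-18 - \frac{2}{1}\right) - 47\right)^{2} = \left(\left(-18 - 2\right) - 47\right)^{2} = \left(-20 - 47\right)^{2} = \left(-67\right)^{2} = 4489$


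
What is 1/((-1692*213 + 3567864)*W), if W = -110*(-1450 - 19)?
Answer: 1/518294754120 ≈ 1.9294e-12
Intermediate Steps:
W = 161590 (W = -110*(-1469) = 161590)
1/((-1692*213 + 3567864)*W) = 1/((-1692*213 + 3567864)*161590) = (1/161590)/(-360396 + 3567864) = (1/161590)/3207468 = (1/3207468)*(1/161590) = 1/518294754120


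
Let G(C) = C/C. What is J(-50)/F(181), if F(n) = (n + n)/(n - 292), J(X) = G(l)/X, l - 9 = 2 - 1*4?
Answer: 111/18100 ≈ 0.0061326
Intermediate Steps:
l = 7 (l = 9 + (2 - 1*4) = 9 + (2 - 4) = 9 - 2 = 7)
G(C) = 1
J(X) = 1/X
F(n) = 2*n/(-292 + n) (F(n) = (2*n)/(-292 + n) = 2*n/(-292 + n))
J(-50)/F(181) = 1/((-50)*((2*181/(-292 + 181)))) = -1/(50*(2*181/(-111))) = -1/(50*(2*181*(-1/111))) = -1/(50*(-362/111)) = -1/50*(-111/362) = 111/18100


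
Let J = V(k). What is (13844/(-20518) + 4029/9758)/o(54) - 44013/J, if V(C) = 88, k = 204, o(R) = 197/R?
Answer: -25532682304533/51042956888 ≈ -500.22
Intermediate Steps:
J = 88
(13844/(-20518) + 4029/9758)/o(54) - 44013/J = (13844/(-20518) + 4029/9758)/((197/54)) - 44013/88 = (13844*(-1/20518) + 4029*(1/9758))/((197*(1/54))) - 44013*1/88 = (-6922/10259 + 237/574)/(197/54) - 44013/88 = -1541845/5888666*54/197 - 44013/88 = -41629815/580033601 - 44013/88 = -25532682304533/51042956888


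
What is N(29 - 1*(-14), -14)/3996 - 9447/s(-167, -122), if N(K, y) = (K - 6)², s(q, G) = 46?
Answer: -509287/2484 ≈ -205.03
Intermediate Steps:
N(K, y) = (-6 + K)²
N(29 - 1*(-14), -14)/3996 - 9447/s(-167, -122) = (-6 + (29 - 1*(-14)))²/3996 - 9447/46 = (-6 + (29 + 14))²*(1/3996) - 9447*1/46 = (-6 + 43)²*(1/3996) - 9447/46 = 37²*(1/3996) - 9447/46 = 1369*(1/3996) - 9447/46 = 37/108 - 9447/46 = -509287/2484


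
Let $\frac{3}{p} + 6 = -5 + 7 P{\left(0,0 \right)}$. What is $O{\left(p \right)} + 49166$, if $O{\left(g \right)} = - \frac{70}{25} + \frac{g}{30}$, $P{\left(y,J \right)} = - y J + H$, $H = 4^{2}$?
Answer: $\frac{49654833}{1010} \approx 49163.0$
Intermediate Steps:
$H = 16$
$P{\left(y,J \right)} = 16 - J y$ ($P{\left(y,J \right)} = - y J + 16 = - J y + 16 = 16 - J y$)
$p = \frac{3}{101}$ ($p = \frac{3}{-6 - \left(5 - 7 \left(16 - 0 \cdot 0\right)\right)} = \frac{3}{-6 - \left(5 - 7 \left(16 + 0\right)\right)} = \frac{3}{-6 + \left(-5 + 7 \cdot 16\right)} = \frac{3}{-6 + \left(-5 + 112\right)} = \frac{3}{-6 + 107} = \frac{3}{101} \approx 0.029703$)
$O{\left(g \right)} = - \frac{14}{5} + \frac{g}{30}$ ($O{\left(g \right)} = \left(-70\right) \frac{1}{25} + g \frac{1}{30} = - \frac{14}{5} + \frac{g}{30}$)
$O{\left(p \right)} + 49166 = \left(- \frac{14}{5} + \frac{1}{30} \cdot \frac{3}{101}\right) + 49166 = \left(- \frac{14}{5} + \frac{1}{1010}\right) + 49166 = - \frac{2827}{1010} + 49166 = \frac{49654833}{1010}$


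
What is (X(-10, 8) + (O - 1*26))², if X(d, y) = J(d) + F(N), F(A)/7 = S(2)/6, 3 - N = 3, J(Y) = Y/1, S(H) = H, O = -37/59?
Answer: 36844900/31329 ≈ 1176.1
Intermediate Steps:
O = -37/59 (O = -37*1/59 = -37/59 ≈ -0.62712)
J(Y) = Y (J(Y) = Y*1 = Y)
N = 0 (N = 3 - 1*3 = 3 - 3 = 0)
F(A) = 7/3 (F(A) = 7*(2/6) = 7*(2*(⅙)) = 7*(⅓) = 7/3)
X(d, y) = 7/3 + d (X(d, y) = d + 7/3 = 7/3 + d)
(X(-10, 8) + (O - 1*26))² = ((7/3 - 10) + (-37/59 - 1*26))² = (-23/3 + (-37/59 - 26))² = (-23/3 - 1571/59)² = (-6070/177)² = 36844900/31329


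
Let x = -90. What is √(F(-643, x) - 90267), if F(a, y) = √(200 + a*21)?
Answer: √(-90267 + I*√13303) ≈ 0.192 + 300.44*I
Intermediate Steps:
F(a, y) = √(200 + 21*a)
√(F(-643, x) - 90267) = √(√(200 + 21*(-643)) - 90267) = √(√(200 - 13503) - 90267) = √(√(-13303) - 90267) = √(I*√13303 - 90267) = √(-90267 + I*√13303)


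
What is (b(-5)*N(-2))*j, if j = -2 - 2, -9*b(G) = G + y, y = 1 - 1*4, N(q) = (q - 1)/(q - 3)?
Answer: -32/15 ≈ -2.1333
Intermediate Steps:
N(q) = (-1 + q)/(-3 + q)
y = -3 (y = 1 - 4 = -3)
b(G) = ⅓ - G/9 (b(G) = -(G - 3)/9 = -(-3 + G)/9 = ⅓ - G/9)
j = -4
(b(-5)*N(-2))*j = ((⅓ - ⅑*(-5))*((-1 - 2)/(-3 - 2)))*(-4) = ((⅓ + 5/9)*(-3/(-5)))*(-4) = (8*(-⅕*(-3))/9)*(-4) = ((8/9)*(⅗))*(-4) = (8/15)*(-4) = -32/15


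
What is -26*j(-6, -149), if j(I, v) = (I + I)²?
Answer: -3744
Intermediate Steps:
j(I, v) = 4*I² (j(I, v) = (2*I)² = 4*I²)
-26*j(-6, -149) = -104*(-6)² = -104*36 = -26*144 = -3744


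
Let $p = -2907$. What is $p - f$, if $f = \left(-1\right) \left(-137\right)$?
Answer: $-3044$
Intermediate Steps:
$f = 137$
$p - f = -2907 - 137 = -3044$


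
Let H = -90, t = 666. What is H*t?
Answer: -59940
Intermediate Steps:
H*t = -90*666 = -59940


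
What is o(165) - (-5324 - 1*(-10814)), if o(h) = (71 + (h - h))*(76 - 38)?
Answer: -2792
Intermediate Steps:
o(h) = 2698 (o(h) = (71 + 0)*38 = 71*38 = 2698)
o(165) - (-5324 - 1*(-10814)) = 2698 - (-5324 - 1*(-10814)) = 2698 - (-5324 + 10814) = 2698 - 1*5490 = 2698 - 5490 = -2792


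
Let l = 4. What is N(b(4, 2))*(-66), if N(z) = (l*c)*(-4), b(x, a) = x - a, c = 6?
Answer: 6336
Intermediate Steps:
N(z) = -96 (N(z) = (4*6)*(-4) = 24*(-4) = -96)
N(b(4, 2))*(-66) = -96*(-66) = 6336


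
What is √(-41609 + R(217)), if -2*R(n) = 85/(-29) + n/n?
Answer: I*√34992357/29 ≈ 203.98*I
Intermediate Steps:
R(n) = 28/29 (R(n) = -(85/(-29) + n/n)/2 = -(85*(-1/29) + 1)/2 = -(-85/29 + 1)/2 = -½*(-56/29) = 28/29)
√(-41609 + R(217)) = √(-41609 + 28/29) = √(-1206633/29) = I*√34992357/29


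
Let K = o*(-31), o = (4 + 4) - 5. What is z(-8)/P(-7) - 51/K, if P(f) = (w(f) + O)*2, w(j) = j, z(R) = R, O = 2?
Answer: 209/155 ≈ 1.3484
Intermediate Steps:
o = 3 (o = 8 - 5 = 3)
K = -93 (K = 3*(-31) = -93)
P(f) = 4 + 2*f (P(f) = (f + 2)*2 = (2 + f)*2 = 4 + 2*f)
z(-8)/P(-7) - 51/K = -8/(4 + 2*(-7)) - 51/(-93) = -8/(4 - 14) - 51*(-1/93) = -8/(-10) + 17/31 = -8*(-1/10) + 17/31 = 4/5 + 17/31 = 209/155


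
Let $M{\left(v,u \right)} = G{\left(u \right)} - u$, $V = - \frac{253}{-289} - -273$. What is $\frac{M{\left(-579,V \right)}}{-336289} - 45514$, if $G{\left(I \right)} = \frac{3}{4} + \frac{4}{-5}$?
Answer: $- \frac{88467855032591}{1943750420} \approx -45514.0$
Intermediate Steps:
$G{\left(I \right)} = - \frac{1}{20}$ ($G{\left(I \right)} = 3 \cdot \frac{1}{4} + 4 \left(- \frac{1}{5}\right) = \frac{3}{4} - \frac{4}{5} = - \frac{1}{20}$)
$V = \frac{79150}{289}$ ($V = \left(-253\right) \left(- \frac{1}{289}\right) + 273 = \frac{253}{289} + 273 = \frac{79150}{289} \approx 273.88$)
$M{\left(v,u \right)} = - \frac{1}{20} - u$
$\frac{M{\left(-579,V \right)}}{-336289} - 45514 = \frac{- \frac{1}{20} - \frac{79150}{289}}{-336289} - 45514 = \left(- \frac{1}{20} - \frac{79150}{289}\right) \left(- \frac{1}{336289}\right) - 45514 = \left(- \frac{1583289}{5780}\right) \left(- \frac{1}{336289}\right) - 45514 = \frac{1583289}{1943750420} - 45514 = - \frac{88467855032591}{1943750420}$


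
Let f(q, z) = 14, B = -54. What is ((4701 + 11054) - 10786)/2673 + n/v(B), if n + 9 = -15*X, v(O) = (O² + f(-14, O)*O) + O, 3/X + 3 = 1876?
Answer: 120711298/65084877 ≈ 1.8547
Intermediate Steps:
X = 3/1873 (X = 3/(-3 + 1876) = 3/1873 ≈ 0.0016017)
v(O) = O² + 15*O (v(O) = (O² + 14*O) + O = O² + 15*O)
n = -16902/1873 (n = -9 - 15*3/1873 = -9 - 45/1873 = -16902/1873 ≈ -9.0240)
((4701 + 11054) - 10786)/2673 + n/v(B) = ((4701 + 11054) - 10786)/2673 - 16902*(-1/(54*(15 - 54)))/1873 = (15755 - 10786)*(1/2673) - 16902/(1873*((-54*(-39)))) = 4969*(1/2673) - 16902/1873/2106 = 4969/2673 - 16902/1873*1/2106 = 4969/2673 - 313/73047 = 120711298/65084877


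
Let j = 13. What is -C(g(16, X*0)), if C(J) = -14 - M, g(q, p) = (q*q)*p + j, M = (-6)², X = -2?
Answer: 50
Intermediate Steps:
M = 36
g(q, p) = 13 + p*q² (g(q, p) = (q*q)*p + 13 = q²*p + 13 = p*q² + 13 = 13 + p*q²)
C(J) = -50 (C(J) = -14 - 1*36 = -14 - 36 = -50)
-C(g(16, X*0)) = -1*(-50) = 50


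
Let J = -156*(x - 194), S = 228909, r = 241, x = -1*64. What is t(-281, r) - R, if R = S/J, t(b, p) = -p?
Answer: -3309559/13416 ≈ -246.69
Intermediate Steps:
x = -64
J = 40248 (J = -156*(-64 - 194) = -156*(-258) = 40248)
R = 76303/13416 (R = 228909/40248 = 228909*(1/40248) = 76303/13416 ≈ 5.6875)
t(-281, r) - R = -1*241 - 1*76303/13416 = -241 - 76303/13416 = -3309559/13416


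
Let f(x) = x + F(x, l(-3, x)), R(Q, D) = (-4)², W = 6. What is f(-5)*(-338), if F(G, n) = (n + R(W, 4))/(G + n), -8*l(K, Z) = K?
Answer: 106808/37 ≈ 2886.7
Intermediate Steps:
R(Q, D) = 16
l(K, Z) = -K/8
F(G, n) = (16 + n)/(G + n) (F(G, n) = (n + 16)/(G + n) = (16 + n)/(G + n))
f(x) = x + 131/(8*(3/8 + x)) (f(x) = x + (16 - ⅛*(-3))/(x - ⅛*(-3)) = x + (16 + 3/8)/(x + 3/8) = x + (131/8)/(3/8 + x) = x + 131/(8*(3/8 + x)))
f(-5)*(-338) = (-5 + 131/(8*(3/8 - 5)))*(-338) = (-5 + 131/(8*(-37/8)))*(-338) = (-5 + (131/8)*(-8/37))*(-338) = (-5 - 131/37)*(-338) = -316/37*(-338) = 106808/37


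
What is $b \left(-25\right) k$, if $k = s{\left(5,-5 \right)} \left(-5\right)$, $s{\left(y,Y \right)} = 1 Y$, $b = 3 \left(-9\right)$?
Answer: $16875$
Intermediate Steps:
$b = -27$
$s{\left(y,Y \right)} = Y$
$k = 25$ ($k = \left(-5\right) \left(-5\right) = 25$)
$b \left(-25\right) k = \left(-27\right) \left(-25\right) 25 = 675 \cdot 25 = 16875$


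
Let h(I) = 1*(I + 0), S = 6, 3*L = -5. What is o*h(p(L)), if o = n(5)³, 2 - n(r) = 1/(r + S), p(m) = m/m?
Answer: 9261/1331 ≈ 6.9579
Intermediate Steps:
L = -5/3 (L = (⅓)*(-5) = -5/3 ≈ -1.6667)
p(m) = 1
n(r) = 2 - 1/(6 + r) (n(r) = 2 - 1/(r + 6) = 2 - 1/(6 + r))
h(I) = I (h(I) = 1*I = I)
o = 9261/1331 (o = ((11 + 2*5)/(6 + 5))³ = ((11 + 10)/11)³ = ((1/11)*21)³ = (21/11)³ = 9261/1331 ≈ 6.9579)
o*h(p(L)) = (9261/1331)*1 = 9261/1331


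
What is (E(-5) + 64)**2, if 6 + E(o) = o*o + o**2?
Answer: 11664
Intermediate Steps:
E(o) = -6 + 2*o**2 (E(o) = -6 + (o*o + o**2) = -6 + (o**2 + o**2) = -6 + 2*o**2)
(E(-5) + 64)**2 = ((-6 + 2*(-5)**2) + 64)**2 = ((-6 + 2*25) + 64)**2 = ((-6 + 50) + 64)**2 = (44 + 64)**2 = 108**2 = 11664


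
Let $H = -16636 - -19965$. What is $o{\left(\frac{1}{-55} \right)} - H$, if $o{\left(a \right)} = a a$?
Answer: $- \frac{10070224}{3025} \approx -3329.0$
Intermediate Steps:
$o{\left(a \right)} = a^{2}$
$H = 3329$ ($H = -16636 + 19965 = 3329$)
$o{\left(\frac{1}{-55} \right)} - H = \left(\frac{1}{-55}\right)^{2} - 3329 = \left(- \frac{1}{55}\right)^{2} - 3329 = \frac{1}{3025} - 3329 = - \frac{10070224}{3025}$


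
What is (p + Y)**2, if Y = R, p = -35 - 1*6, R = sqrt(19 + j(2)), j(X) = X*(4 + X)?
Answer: (41 - sqrt(31))**2 ≈ 1255.4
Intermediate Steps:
R = sqrt(31) (R = sqrt(19 + 2*(4 + 2)) = sqrt(19 + 2*6) = sqrt(19 + 12) = sqrt(31) ≈ 5.5678)
p = -41 (p = -35 - 6 = -41)
Y = sqrt(31) ≈ 5.5678
(p + Y)**2 = (-41 + sqrt(31))**2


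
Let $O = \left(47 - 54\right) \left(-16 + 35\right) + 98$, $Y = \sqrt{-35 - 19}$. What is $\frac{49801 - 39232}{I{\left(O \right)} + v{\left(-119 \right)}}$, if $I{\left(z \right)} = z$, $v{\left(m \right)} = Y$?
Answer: $- \frac{369915}{1279} - \frac{31707 i \sqrt{6}}{1279} \approx -289.22 - 60.724 i$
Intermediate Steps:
$Y = 3 i \sqrt{6}$ ($Y = \sqrt{-54} = 3 i \sqrt{6} \approx 7.3485 i$)
$O = -35$ ($O = \left(-7\right) 19 + 98 = -133 + 98 = -35$)
$v{\left(m \right)} = 3 i \sqrt{6}$
$\frac{49801 - 39232}{I{\left(O \right)} + v{\left(-119 \right)}} = \frac{49801 - 39232}{-35 + 3 i \sqrt{6}} = \frac{10569}{-35 + 3 i \sqrt{6}}$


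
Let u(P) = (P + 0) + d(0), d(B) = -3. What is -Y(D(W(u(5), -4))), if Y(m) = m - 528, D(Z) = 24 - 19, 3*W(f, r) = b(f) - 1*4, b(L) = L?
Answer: 523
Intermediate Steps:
u(P) = -3 + P (u(P) = (P + 0) - 3 = P - 3 = -3 + P)
W(f, r) = -4/3 + f/3 (W(f, r) = (f - 1*4)/3 = (f - 4)/3 = (-4 + f)/3 = -4/3 + f/3)
D(Z) = 5
Y(m) = -528 + m
-Y(D(W(u(5), -4))) = -(-528 + 5) = -1*(-523) = 523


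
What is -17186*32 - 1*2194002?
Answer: -2743954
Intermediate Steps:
-17186*32 - 1*2194002 = -549952 - 2194002 = -2743954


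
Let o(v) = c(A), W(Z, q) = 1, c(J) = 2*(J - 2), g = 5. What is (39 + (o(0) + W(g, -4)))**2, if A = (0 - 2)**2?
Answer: 1936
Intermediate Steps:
A = 4 (A = (-2)**2 = 4)
c(J) = -4 + 2*J (c(J) = 2*(-2 + J) = -4 + 2*J)
o(v) = 4 (o(v) = -4 + 2*4 = -4 + 8 = 4)
(39 + (o(0) + W(g, -4)))**2 = (39 + (4 + 1))**2 = (39 + 5)**2 = 44**2 = 1936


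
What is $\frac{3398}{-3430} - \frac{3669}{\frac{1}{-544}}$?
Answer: $\frac{3423028541}{1715} \approx 1.9959 \cdot 10^{6}$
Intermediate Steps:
$\frac{3398}{-3430} - \frac{3669}{\frac{1}{-544}} = 3398 \left(- \frac{1}{3430}\right) - \frac{3669}{- \frac{1}{544}} = - \frac{1699}{1715} - -1995936 = - \frac{1699}{1715} + 1995936 = \frac{3423028541}{1715}$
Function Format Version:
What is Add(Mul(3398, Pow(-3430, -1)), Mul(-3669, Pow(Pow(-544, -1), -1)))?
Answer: Rational(3423028541, 1715) ≈ 1.9959e+6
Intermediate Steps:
Add(Mul(3398, Pow(-3430, -1)), Mul(-3669, Pow(Pow(-544, -1), -1))) = Add(Mul(3398, Rational(-1, 3430)), Mul(-3669, Pow(Rational(-1, 544), -1))) = Add(Rational(-1699, 1715), Mul(-3669, -544)) = Add(Rational(-1699, 1715), 1995936) = Rational(3423028541, 1715)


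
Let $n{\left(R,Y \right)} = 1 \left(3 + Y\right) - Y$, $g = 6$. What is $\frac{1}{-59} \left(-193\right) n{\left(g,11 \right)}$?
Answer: $\frac{579}{59} \approx 9.8136$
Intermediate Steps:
$n{\left(R,Y \right)} = 3$ ($n{\left(R,Y \right)} = \left(3 + Y\right) - Y = 3$)
$\frac{1}{-59} \left(-193\right) n{\left(g,11 \right)} = \frac{1}{-59} \left(-193\right) 3 = \left(- \frac{1}{59}\right) \left(-193\right) 3 = \frac{193}{59} \cdot 3 = \frac{579}{59}$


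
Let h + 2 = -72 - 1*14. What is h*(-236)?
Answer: 20768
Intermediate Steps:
h = -88 (h = -2 + (-72 - 1*14) = -2 + (-72 - 14) = -2 - 86 = -88)
h*(-236) = -88*(-236) = 20768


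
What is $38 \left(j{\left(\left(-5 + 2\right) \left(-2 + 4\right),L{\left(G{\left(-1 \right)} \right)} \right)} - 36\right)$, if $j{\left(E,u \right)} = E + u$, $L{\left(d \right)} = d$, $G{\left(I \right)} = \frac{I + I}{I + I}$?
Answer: $-1558$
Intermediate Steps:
$G{\left(I \right)} = 1$ ($G{\left(I \right)} = \frac{2 I}{2 I} = 2 I \frac{1}{2 I} = 1$)
$38 \left(j{\left(\left(-5 + 2\right) \left(-2 + 4\right),L{\left(G{\left(-1 \right)} \right)} \right)} - 36\right) = 38 \left(\left(\left(-5 + 2\right) \left(-2 + 4\right) + 1\right) - 36\right) = 38 \left(\left(\left(-3\right) 2 + 1\right) - 36\right) = 38 \left(\left(-6 + 1\right) - 36\right) = 38 \left(-5 - 36\right) = 38 \left(-41\right) = -1558$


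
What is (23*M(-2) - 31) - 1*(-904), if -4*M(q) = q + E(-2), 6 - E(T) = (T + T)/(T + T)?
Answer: 3423/4 ≈ 855.75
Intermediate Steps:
E(T) = 5 (E(T) = 6 - (T + T)/(T + T) = 6 - 2*T/(2*T) = 6 - 2*T*1/(2*T) = 6 - 1*1 = 6 - 1 = 5)
M(q) = -5/4 - q/4 (M(q) = -(q + 5)/4 = -(5 + q)/4 = -5/4 - q/4)
(23*M(-2) - 31) - 1*(-904) = (23*(-5/4 - ¼*(-2)) - 31) - 1*(-904) = (23*(-5/4 + ½) - 31) + 904 = (23*(-¾) - 31) + 904 = (-69/4 - 31) + 904 = -193/4 + 904 = 3423/4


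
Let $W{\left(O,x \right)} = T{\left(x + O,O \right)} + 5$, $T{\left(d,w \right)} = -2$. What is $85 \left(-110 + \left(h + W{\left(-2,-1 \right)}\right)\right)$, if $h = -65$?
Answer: $-14620$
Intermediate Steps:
$W{\left(O,x \right)} = 3$ ($W{\left(O,x \right)} = -2 + 5 = 3$)
$85 \left(-110 + \left(h + W{\left(-2,-1 \right)}\right)\right) = 85 \left(-110 + \left(-65 + 3\right)\right) = 85 \left(-110 - 62\right) = 85 \left(-172\right) = -14620$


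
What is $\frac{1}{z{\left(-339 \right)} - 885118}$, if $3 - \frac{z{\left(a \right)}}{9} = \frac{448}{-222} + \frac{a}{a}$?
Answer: $- \frac{37}{32748028} \approx -1.1298 \cdot 10^{-6}$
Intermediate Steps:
$z{\left(a \right)} = \frac{1338}{37}$ ($z{\left(a \right)} = 27 - 9 \left(\frac{448}{-222} + \frac{a}{a}\right) = 27 - 9 \left(448 \left(- \frac{1}{222}\right) + 1\right) = 27 - 9 \left(- \frac{224}{111} + 1\right) = 27 - - \frac{339}{37} = 27 + \frac{339}{37} = \frac{1338}{37}$)
$\frac{1}{z{\left(-339 \right)} - 885118} = \frac{1}{\frac{1338}{37} - 885118} = \frac{1}{- \frac{32748028}{37}} = - \frac{37}{32748028}$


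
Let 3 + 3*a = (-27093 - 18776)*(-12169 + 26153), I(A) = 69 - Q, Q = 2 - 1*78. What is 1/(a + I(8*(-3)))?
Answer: -3/641431664 ≈ -4.6770e-9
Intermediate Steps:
Q = -76 (Q = 2 - 78 = -76)
I(A) = 145 (I(A) = 69 - 1*(-76) = 69 + 76 = 145)
a = -641432099/3 (a = -1 + ((-27093 - 18776)*(-12169 + 26153))/3 = -1 + (-45869*13984)/3 = -1 + (⅓)*(-641432096) = -1 - 641432096/3 = -641432099/3 ≈ -2.1381e+8)
1/(a + I(8*(-3))) = 1/(-641432099/3 + 145) = 1/(-641431664/3) = -3/641431664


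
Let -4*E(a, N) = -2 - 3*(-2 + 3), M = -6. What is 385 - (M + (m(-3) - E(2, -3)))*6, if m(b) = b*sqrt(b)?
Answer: 857/2 + 18*I*sqrt(3) ≈ 428.5 + 31.177*I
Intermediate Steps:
E(a, N) = 5/4 (E(a, N) = -(-2 - 3*(-2 + 3))/4 = -(-2 - 3*1)/4 = -(-2 - 3)/4 = -1/4*(-5) = 5/4)
m(b) = b**(3/2)
385 - (M + (m(-3) - E(2, -3)))*6 = 385 - (-6 + ((-3)**(3/2) - 1*5/4))*6 = 385 - (-6 + (-3*I*sqrt(3) - 5/4))*6 = 385 - (-6 + (-5/4 - 3*I*sqrt(3)))*6 = 385 - (-29/4 - 3*I*sqrt(3))*6 = 385 - (-87/2 - 18*I*sqrt(3)) = 385 + (87/2 + 18*I*sqrt(3)) = 857/2 + 18*I*sqrt(3)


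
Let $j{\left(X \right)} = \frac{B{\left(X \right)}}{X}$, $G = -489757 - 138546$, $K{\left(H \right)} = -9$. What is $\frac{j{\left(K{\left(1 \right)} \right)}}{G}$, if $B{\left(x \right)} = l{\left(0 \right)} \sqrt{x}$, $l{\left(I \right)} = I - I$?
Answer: $0$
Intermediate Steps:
$l{\left(I \right)} = 0$
$G = -628303$ ($G = -489757 - 138546 = -628303$)
$B{\left(x \right)} = 0$ ($B{\left(x \right)} = 0 \sqrt{x} = 0$)
$j{\left(X \right)} = 0$ ($j{\left(X \right)} = \frac{0}{X} = 0$)
$\frac{j{\left(K{\left(1 \right)} \right)}}{G} = \frac{0}{-628303} = 0 \left(- \frac{1}{628303}\right) = 0$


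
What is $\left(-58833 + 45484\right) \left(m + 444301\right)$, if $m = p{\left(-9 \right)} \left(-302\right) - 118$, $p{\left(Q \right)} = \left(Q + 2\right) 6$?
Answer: $-6098717583$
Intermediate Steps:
$p{\left(Q \right)} = 12 + 6 Q$ ($p{\left(Q \right)} = \left(2 + Q\right) 6 = 12 + 6 Q$)
$m = 12566$ ($m = \left(12 + 6 \left(-9\right)\right) \left(-302\right) - 118 = \left(12 - 54\right) \left(-302\right) - 118 = \left(-42\right) \left(-302\right) - 118 = 12684 - 118 = 12566$)
$\left(-58833 + 45484\right) \left(m + 444301\right) = \left(-58833 + 45484\right) \left(12566 + 444301\right) = \left(-13349\right) 456867 = -6098717583$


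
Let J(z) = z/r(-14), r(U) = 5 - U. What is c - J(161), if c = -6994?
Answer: -133047/19 ≈ -7002.5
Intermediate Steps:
J(z) = z/19 (J(z) = z/(5 - 1*(-14)) = z/(5 + 14) = z/19)
c - J(161) = -6994 - 161/19 = -133047/19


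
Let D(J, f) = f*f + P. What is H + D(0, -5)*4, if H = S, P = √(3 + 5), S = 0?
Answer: 100 + 8*√2 ≈ 111.31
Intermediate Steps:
P = 2*√2 (P = √8 = 2*√2 ≈ 2.8284)
D(J, f) = f² + 2*√2 (D(J, f) = f*f + 2*√2 = f² + 2*√2)
H = 0
H + D(0, -5)*4 = 0 + ((-5)² + 2*√2)*4 = 0 + (25 + 2*√2)*4 = 0 + (100 + 8*√2) = 100 + 8*√2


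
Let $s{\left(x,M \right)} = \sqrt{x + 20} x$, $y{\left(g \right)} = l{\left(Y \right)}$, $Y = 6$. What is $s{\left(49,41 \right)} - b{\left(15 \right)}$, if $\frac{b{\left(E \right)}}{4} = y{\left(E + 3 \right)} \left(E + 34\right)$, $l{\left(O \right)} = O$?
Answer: $-1176 + 49 \sqrt{69} \approx -768.98$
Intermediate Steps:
$y{\left(g \right)} = 6$
$s{\left(x,M \right)} = x \sqrt{20 + x}$ ($s{\left(x,M \right)} = \sqrt{20 + x} x = x \sqrt{20 + x}$)
$b{\left(E \right)} = 816 + 24 E$ ($b{\left(E \right)} = 4 \cdot 6 \left(E + 34\right) = 4 \cdot 6 \left(34 + E\right) = 4 \left(204 + 6 E\right) = 816 + 24 E$)
$s{\left(49,41 \right)} - b{\left(15 \right)} = 49 \sqrt{20 + 49} - \left(816 + 24 \cdot 15\right) = 49 \sqrt{69} - \left(816 + 360\right) = 49 \sqrt{69} - 1176 = -1176 + 49 \sqrt{69}$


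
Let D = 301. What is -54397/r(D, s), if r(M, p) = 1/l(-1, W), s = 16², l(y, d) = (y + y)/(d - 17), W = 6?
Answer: -108794/11 ≈ -9890.4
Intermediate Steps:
l(y, d) = 2*y/(-17 + d) (l(y, d) = (2*y)/(-17 + d) = 2*y/(-17 + d))
s = 256
r(M, p) = 11/2 (r(M, p) = 1/(2*(-1)/(-17 + 6)) = 1/(2*(-1)/(-11)) = 1/(2*(-1)*(-1/11)) = 1/(2/11) = 11/2)
-54397/r(D, s) = -54397/11/2 = -54397*2/11 = -108794/11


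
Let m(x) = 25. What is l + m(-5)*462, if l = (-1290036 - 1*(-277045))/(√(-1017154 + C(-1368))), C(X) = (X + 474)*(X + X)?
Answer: 11550 - 1012991*√1428830/1428830 ≈ 10703.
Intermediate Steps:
C(X) = 2*X*(474 + X) (C(X) = (474 + X)*(2*X) = 2*X*(474 + X))
l = -1012991*√1428830/1428830 (l = (-1290036 - 1*(-277045))/(√(-1017154 + 2*(-1368)*(474 - 1368))) = (-1290036 + 277045)/(√(-1017154 + 2*(-1368)*(-894))) = -1012991/√(-1017154 + 2445984) = -1012991*√1428830/1428830 ≈ -847.45)
l + m(-5)*462 = -1012991*√1428830/1428830 + 25*462 = -1012991*√1428830/1428830 + 11550 = 11550 - 1012991*√1428830/1428830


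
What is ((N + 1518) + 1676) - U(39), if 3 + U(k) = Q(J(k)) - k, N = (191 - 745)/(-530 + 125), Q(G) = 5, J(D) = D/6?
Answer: 1309109/405 ≈ 3232.4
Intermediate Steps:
J(D) = D/6 (J(D) = D*(⅙) = D/6)
N = 554/405 (N = -554/(-405) = -554*(-1/405) = 554/405 ≈ 1.3679)
U(k) = 2 - k (U(k) = -3 + (5 - k) = 2 - k)
((N + 1518) + 1676) - U(39) = ((554/405 + 1518) + 1676) - (2 - 1*39) = (615344/405 + 1676) - (2 - 39) = 1294124/405 - 1*(-37) = 1294124/405 + 37 = 1309109/405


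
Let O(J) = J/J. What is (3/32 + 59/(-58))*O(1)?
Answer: -857/928 ≈ -0.92349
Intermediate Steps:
O(J) = 1
(3/32 + 59/(-58))*O(1) = (3/32 + 59/(-58))*1 = (3*(1/32) + 59*(-1/58))*1 = (3/32 - 59/58)*1 = -857/928*1 = -857/928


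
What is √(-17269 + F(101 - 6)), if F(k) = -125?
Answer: I*√17394 ≈ 131.89*I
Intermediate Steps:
√(-17269 + F(101 - 6)) = √(-17269 - 125) = √(-17394) = I*√17394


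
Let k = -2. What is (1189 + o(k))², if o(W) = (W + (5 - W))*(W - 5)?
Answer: 1331716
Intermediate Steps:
o(W) = -25 + 5*W (o(W) = 5*(-5 + W) = -25 + 5*W)
(1189 + o(k))² = (1189 + (-25 + 5*(-2)))² = (1189 + (-25 - 10))² = (1189 - 35)² = 1154² = 1331716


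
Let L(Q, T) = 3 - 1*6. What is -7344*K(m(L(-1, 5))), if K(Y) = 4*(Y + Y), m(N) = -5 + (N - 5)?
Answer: 763776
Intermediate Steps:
L(Q, T) = -3 (L(Q, T) = 3 - 6 = -3)
m(N) = -10 + N (m(N) = -5 + (-5 + N) = -10 + N)
K(Y) = 8*Y (K(Y) = 4*(2*Y) = 8*Y)
-7344*K(m(L(-1, 5))) = -58752*(-10 - 3) = -58752*(-13) = -7344*(-104) = 763776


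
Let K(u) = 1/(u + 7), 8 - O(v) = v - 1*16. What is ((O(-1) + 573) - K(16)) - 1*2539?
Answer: -44644/23 ≈ -1941.0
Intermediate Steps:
O(v) = 24 - v (O(v) = 8 - (v - 1*16) = 8 - (v - 16) = 8 - (-16 + v) = 8 + (16 - v) = 24 - v)
K(u) = 1/(7 + u)
((O(-1) + 573) - K(16)) - 1*2539 = (((24 - 1*(-1)) + 573) - 1/(7 + 16)) - 1*2539 = (((24 + 1) + 573) - 1/23) - 2539 = ((25 + 573) - 1*1/23) - 2539 = (598 - 1/23) - 2539 = 13753/23 - 2539 = -44644/23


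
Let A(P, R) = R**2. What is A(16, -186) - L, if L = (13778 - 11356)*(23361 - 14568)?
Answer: -21262050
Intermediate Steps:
L = 21296646 (L = 2422*8793 = 21296646)
A(16, -186) - L = (-186)**2 - 1*21296646 = 34596 - 21296646 = -21262050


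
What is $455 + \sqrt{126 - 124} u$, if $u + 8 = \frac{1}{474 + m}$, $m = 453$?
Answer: $455 - \frac{7415 \sqrt{2}}{927} \approx 443.69$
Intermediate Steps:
$u = - \frac{7415}{927}$ ($u = -8 + \frac{1}{474 + 453} = -8 + \frac{1}{927} = - \frac{7415}{927} \approx -7.9989$)
$455 + \sqrt{126 - 124} u = 455 + \sqrt{126 - 124} \left(- \frac{7415}{927}\right) = 455 + \sqrt{2} \left(- \frac{7415}{927}\right) = 455 - \frac{7415 \sqrt{2}}{927}$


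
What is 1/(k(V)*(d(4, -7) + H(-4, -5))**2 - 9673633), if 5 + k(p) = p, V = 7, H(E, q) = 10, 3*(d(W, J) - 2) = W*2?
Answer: -9/87058825 ≈ -1.0338e-7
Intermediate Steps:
d(W, J) = 2 + 2*W/3 (d(W, J) = 2 + (W*2)/3 = 2 + (2*W)/3 = 2 + 2*W/3)
k(p) = -5 + p
1/(k(V)*(d(4, -7) + H(-4, -5))**2 - 9673633) = 1/((-5 + 7)*((2 + (2/3)*4) + 10)**2 - 9673633) = 1/(2*((2 + 8/3) + 10)**2 - 9673633) = 1/(2*(14/3 + 10)**2 - 9673633) = 1/(2*(44/3)**2 - 9673633) = 1/(2*(1936/9) - 9673633) = 1/(3872/9 - 9673633) = 1/(-87058825/9) = -9/87058825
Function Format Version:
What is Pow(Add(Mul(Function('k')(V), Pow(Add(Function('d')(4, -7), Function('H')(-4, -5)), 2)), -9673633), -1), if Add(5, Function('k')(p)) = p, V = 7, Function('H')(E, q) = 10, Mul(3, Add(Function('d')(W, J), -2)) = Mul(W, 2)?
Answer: Rational(-9, 87058825) ≈ -1.0338e-7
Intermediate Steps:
Function('d')(W, J) = Add(2, Mul(Rational(2, 3), W)) (Function('d')(W, J) = Add(2, Mul(Rational(1, 3), Mul(W, 2))) = Add(2, Mul(Rational(1, 3), Mul(2, W))) = Add(2, Mul(Rational(2, 3), W)))
Function('k')(p) = Add(-5, p)
Pow(Add(Mul(Function('k')(V), Pow(Add(Function('d')(4, -7), Function('H')(-4, -5)), 2)), -9673633), -1) = Pow(Add(Mul(Add(-5, 7), Pow(Add(Add(2, Mul(Rational(2, 3), 4)), 10), 2)), -9673633), -1) = Pow(Add(Mul(2, Pow(Add(Add(2, Rational(8, 3)), 10), 2)), -9673633), -1) = Pow(Add(Mul(2, Pow(Add(Rational(14, 3), 10), 2)), -9673633), -1) = Pow(Add(Mul(2, Pow(Rational(44, 3), 2)), -9673633), -1) = Pow(Add(Mul(2, Rational(1936, 9)), -9673633), -1) = Pow(Add(Rational(3872, 9), -9673633), -1) = Pow(Rational(-87058825, 9), -1) = Rational(-9, 87058825)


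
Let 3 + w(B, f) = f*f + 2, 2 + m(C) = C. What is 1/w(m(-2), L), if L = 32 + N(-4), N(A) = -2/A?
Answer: 4/4221 ≈ 0.00094764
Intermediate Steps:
m(C) = -2 + C
L = 65/2 (L = 32 - 2/(-4) = 32 - 2*(-1/4) = 32 + 1/2 = 65/2 ≈ 32.500)
w(B, f) = -1 + f**2 (w(B, f) = -3 + (f*f + 2) = -3 + (f**2 + 2) = -3 + (2 + f**2) = -1 + f**2)
1/w(m(-2), L) = 1/(-1 + (65/2)**2) = 1/(-1 + 4225/4) = 1/(4221/4) = 4/4221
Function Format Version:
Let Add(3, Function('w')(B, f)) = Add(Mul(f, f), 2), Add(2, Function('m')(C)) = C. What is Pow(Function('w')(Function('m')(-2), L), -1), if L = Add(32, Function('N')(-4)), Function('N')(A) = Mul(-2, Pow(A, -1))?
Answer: Rational(4, 4221) ≈ 0.00094764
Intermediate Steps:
Function('m')(C) = Add(-2, C)
L = Rational(65, 2) (L = Add(32, Mul(-2, Pow(-4, -1))) = Add(32, Mul(-2, Rational(-1, 4))) = Add(32, Rational(1, 2)) = Rational(65, 2) ≈ 32.500)
Function('w')(B, f) = Add(-1, Pow(f, 2)) (Function('w')(B, f) = Add(-3, Add(Mul(f, f), 2)) = Add(-3, Add(Pow(f, 2), 2)) = Add(-3, Add(2, Pow(f, 2))) = Add(-1, Pow(f, 2)))
Pow(Function('w')(Function('m')(-2), L), -1) = Pow(Add(-1, Pow(Rational(65, 2), 2)), -1) = Pow(Add(-1, Rational(4225, 4)), -1) = Pow(Rational(4221, 4), -1) = Rational(4, 4221)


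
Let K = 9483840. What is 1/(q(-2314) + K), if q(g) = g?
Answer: 1/9481526 ≈ 1.0547e-7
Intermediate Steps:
1/(q(-2314) + K) = 1/(-2314 + 9483840) = 1/9481526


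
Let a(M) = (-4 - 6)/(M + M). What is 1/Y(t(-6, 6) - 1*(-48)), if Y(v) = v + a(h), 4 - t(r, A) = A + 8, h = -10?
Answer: 2/77 ≈ 0.025974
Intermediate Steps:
t(r, A) = -4 - A (t(r, A) = 4 - (A + 8) = 4 - (8 + A) = 4 + (-8 - A) = -4 - A)
a(M) = -5/M (a(M) = -10*1/(2*M) = -5/M)
Y(v) = ½ + v (Y(v) = v - 5/(-10) = v - 5*(-⅒) = v + ½ = ½ + v)
1/Y(t(-6, 6) - 1*(-48)) = 1/(½ + ((-4 - 1*6) - 1*(-48))) = 1/(½ + ((-4 - 6) + 48)) = 1/(½ + (-10 + 48)) = 1/(½ + 38) = 1/(77/2) = 2/77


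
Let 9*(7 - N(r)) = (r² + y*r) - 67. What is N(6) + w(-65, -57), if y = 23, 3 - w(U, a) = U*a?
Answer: -33362/9 ≈ -3706.9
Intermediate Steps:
w(U, a) = 3 - U*a
N(r) = 130/9 - 23*r/9 - r²/9 (N(r) = 7 - ((r² + 23*r) - 67)/9 = 7 - (-67 + r² + 23*r)/9 = 7 + (67/9 - 23*r/9 - r²/9) = 130/9 - 23*r/9 - r²/9)
N(6) + w(-65, -57) = (130/9 - 23/9*6 - ⅑*6²) + (3 - 1*(-65)*(-57)) = (130/9 - 46/3 - ⅑*36) + (3 - 3705) = (130/9 - 46/3 - 4) - 3702 = -44/9 - 3702 = -33362/9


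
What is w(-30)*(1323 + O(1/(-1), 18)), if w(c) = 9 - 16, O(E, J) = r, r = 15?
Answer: -9366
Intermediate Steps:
O(E, J) = 15
w(c) = -7
w(-30)*(1323 + O(1/(-1), 18)) = -7*(1323 + 15) = -7*1338 = -9366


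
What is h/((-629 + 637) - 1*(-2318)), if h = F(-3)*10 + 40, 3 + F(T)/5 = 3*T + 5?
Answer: -155/1163 ≈ -0.13328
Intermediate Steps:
F(T) = 10 + 15*T (F(T) = -15 + 5*(3*T + 5) = -15 + 5*(5 + 3*T) = -15 + (25 + 15*T) = 10 + 15*T)
h = -310 (h = (10 + 15*(-3))*10 + 40 = (10 - 45)*10 + 40 = -35*10 + 40 = -350 + 40 = -310)
h/((-629 + 637) - 1*(-2318)) = -310/((-629 + 637) - 1*(-2318)) = -310/(8 + 2318) = -310/2326 = -310*1/2326 = -155/1163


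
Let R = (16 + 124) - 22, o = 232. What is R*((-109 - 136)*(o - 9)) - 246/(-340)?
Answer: -1095977977/170 ≈ -6.4469e+6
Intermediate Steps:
R = 118 (R = 140 - 22 = 118)
R*((-109 - 136)*(o - 9)) - 246/(-340) = 118*((-109 - 136)*(232 - 9)) - 246/(-340) = 118*(-245*223) - 246*(-1/340) = 118*(-54635) + 123/170 = -6446930 + 123/170 = -1095977977/170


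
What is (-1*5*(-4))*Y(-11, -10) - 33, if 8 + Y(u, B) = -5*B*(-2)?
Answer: -2193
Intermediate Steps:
Y(u, B) = -8 + 10*B (Y(u, B) = -8 - 5*B*(-2) = -8 + 10*B)
(-1*5*(-4))*Y(-11, -10) - 33 = (-1*5*(-4))*(-8 + 10*(-10)) - 33 = (-5*(-4))*(-8 - 100) - 33 = 20*(-108) - 33 = -2160 - 33 = -2193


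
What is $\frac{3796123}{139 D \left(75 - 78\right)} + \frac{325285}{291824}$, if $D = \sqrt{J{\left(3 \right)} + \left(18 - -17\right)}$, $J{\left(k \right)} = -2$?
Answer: $\frac{325285}{291824} - \frac{3796123 \sqrt{33}}{13761} \approx -1583.6$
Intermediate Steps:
$D = \sqrt{33}$ ($D = \sqrt{-2 + \left(18 - -17\right)} = \sqrt{-2 + \left(18 + 17\right)} = \sqrt{-2 + 35} = \sqrt{33} \approx 5.7446$)
$\frac{3796123}{139 D \left(75 - 78\right)} + \frac{325285}{291824} = \frac{3796123}{139 \sqrt{33} \left(75 - 78\right)} + \frac{325285}{291824} = \frac{3796123}{139 \sqrt{33} \left(75 - 78\right)} + 325285 \cdot \frac{1}{291824} = \frac{3796123}{139 \sqrt{33} \left(-3\right)} + \frac{325285}{291824} = \frac{3796123}{\left(-417\right) \sqrt{33}} + \frac{325285}{291824} = 3796123 \left(- \frac{\sqrt{33}}{13761}\right) + \frac{325285}{291824} = - \frac{3796123 \sqrt{33}}{13761} + \frac{325285}{291824} = \frac{325285}{291824} - \frac{3796123 \sqrt{33}}{13761}$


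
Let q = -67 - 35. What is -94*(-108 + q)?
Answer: 19740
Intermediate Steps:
q = -102
-94*(-108 + q) = -94*(-108 - 102) = -94*(-210) = 19740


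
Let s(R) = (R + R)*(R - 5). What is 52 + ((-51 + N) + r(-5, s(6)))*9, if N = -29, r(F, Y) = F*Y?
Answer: -1208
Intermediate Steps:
s(R) = 2*R*(-5 + R) (s(R) = (2*R)*(-5 + R) = 2*R*(-5 + R))
52 + ((-51 + N) + r(-5, s(6)))*9 = 52 + ((-51 - 29) - 10*6*(-5 + 6))*9 = 52 + (-80 - 10*6)*9 = 52 + (-80 - 5*12)*9 = 52 + (-80 - 60)*9 = 52 - 140*9 = 52 - 1260 = -1208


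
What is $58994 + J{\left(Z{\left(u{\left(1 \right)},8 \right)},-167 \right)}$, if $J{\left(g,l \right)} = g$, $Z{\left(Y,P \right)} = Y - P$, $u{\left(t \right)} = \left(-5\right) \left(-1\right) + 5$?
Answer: $58996$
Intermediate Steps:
$u{\left(t \right)} = 10$ ($u{\left(t \right)} = 5 + 5 = 10$)
$58994 + J{\left(Z{\left(u{\left(1 \right)},8 \right)},-167 \right)} = 58994 + \left(10 - 8\right) = 58994 + 2 = 58996$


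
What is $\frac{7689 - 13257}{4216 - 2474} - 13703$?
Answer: $- \frac{11938097}{871} \approx -13706.0$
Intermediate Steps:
$\frac{7689 - 13257}{4216 - 2474} - 13703 = \frac{7689 - 13257}{1742} - 13703 = \left(-5568\right) \frac{1}{1742} - 13703 = - \frac{2784}{871} - 13703 = - \frac{11938097}{871}$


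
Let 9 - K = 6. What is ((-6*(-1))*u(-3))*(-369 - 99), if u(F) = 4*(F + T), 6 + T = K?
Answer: 67392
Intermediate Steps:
K = 3 (K = 9 - 1*6 = 9 - 6 = 3)
T = -3 (T = -6 + 3 = -3)
u(F) = -12 + 4*F (u(F) = 4*(F - 3) = 4*(-3 + F) = -12 + 4*F)
((-6*(-1))*u(-3))*(-369 - 99) = ((-6*(-1))*(-12 + 4*(-3)))*(-369 - 99) = (6*(-12 - 12))*(-468) = (6*(-24))*(-468) = -144*(-468) = 67392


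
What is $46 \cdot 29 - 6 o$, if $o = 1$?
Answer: $1328$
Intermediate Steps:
$46 \cdot 29 - 6 o = 46 \cdot 29 - 6 = 1334 - 6 = 1328$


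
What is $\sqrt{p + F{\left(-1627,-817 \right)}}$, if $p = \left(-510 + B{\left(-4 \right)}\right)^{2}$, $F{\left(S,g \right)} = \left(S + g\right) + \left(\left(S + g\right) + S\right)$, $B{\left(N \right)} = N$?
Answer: $\sqrt{257681} \approx 507.62$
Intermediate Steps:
$F{\left(S,g \right)} = 2 g + 3 S$ ($F{\left(S,g \right)} = \left(S + g\right) + \left(g + 2 S\right) = 2 g + 3 S$)
$p = 264196$ ($p = \left(-510 - 4\right)^{2} = \left(-514\right)^{2} = 264196$)
$\sqrt{p + F{\left(-1627,-817 \right)}} = \sqrt{264196 + \left(2 \left(-817\right) + 3 \left(-1627\right)\right)} = \sqrt{264196 - 6515} = \sqrt{257681}$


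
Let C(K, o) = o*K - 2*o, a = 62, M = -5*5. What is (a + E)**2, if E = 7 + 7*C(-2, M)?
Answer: 591361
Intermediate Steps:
M = -25
C(K, o) = -2*o + K*o (C(K, o) = K*o - 2*o = -2*o + K*o)
E = 707 (E = 7 + 7*(-25*(-2 - 2)) = 7 + 7*(-25*(-4)) = 7 + 7*100 = 7 + 700 = 707)
(a + E)**2 = (62 + 707)**2 = 769**2 = 591361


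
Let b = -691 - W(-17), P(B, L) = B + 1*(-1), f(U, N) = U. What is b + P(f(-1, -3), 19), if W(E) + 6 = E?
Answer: -670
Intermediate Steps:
W(E) = -6 + E
P(B, L) = -1 + B (P(B, L) = B - 1 = -1 + B)
b = -668 (b = -691 - (-6 - 17) = -691 - 1*(-23) = -691 + 23 = -668)
b + P(f(-1, -3), 19) = -668 + (-1 - 1) = -668 - 2 = -670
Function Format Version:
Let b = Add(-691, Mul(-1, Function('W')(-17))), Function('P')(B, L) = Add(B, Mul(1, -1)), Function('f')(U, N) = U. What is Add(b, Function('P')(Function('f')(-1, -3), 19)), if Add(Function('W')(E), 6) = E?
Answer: -670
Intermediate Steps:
Function('W')(E) = Add(-6, E)
Function('P')(B, L) = Add(-1, B) (Function('P')(B, L) = Add(B, -1) = Add(-1, B))
b = -668 (b = Add(-691, Mul(-1, Add(-6, -17))) = Add(-691, Mul(-1, -23)) = Add(-691, 23) = -668)
Add(b, Function('P')(Function('f')(-1, -3), 19)) = Add(-668, Add(-1, -1)) = Add(-668, -2) = -670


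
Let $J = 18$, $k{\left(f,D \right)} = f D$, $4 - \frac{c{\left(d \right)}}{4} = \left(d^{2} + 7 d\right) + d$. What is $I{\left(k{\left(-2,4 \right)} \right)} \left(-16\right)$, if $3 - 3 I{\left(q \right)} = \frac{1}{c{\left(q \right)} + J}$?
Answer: $- \frac{808}{51} \approx -15.843$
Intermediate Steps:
$c{\left(d \right)} = 16 - 32 d - 4 d^{2}$ ($c{\left(d \right)} = 16 - 4 \left(\left(d^{2} + 7 d\right) + d\right) = 16 - 4 \left(d^{2} + 8 d\right) = 16 - \left(4 d^{2} + 32 d\right) = 16 - 32 d - 4 d^{2}$)
$k{\left(f,D \right)} = D f$
$I{\left(q \right)} = 1 - \frac{1}{3 \left(34 - 32 q - 4 q^{2}\right)}$ ($I{\left(q \right)} = 1 - \frac{1}{3 \left(\left(16 - 32 q - 4 q^{2}\right) + 18\right)} = 1 - \frac{1}{3 \left(34 - 32 q - 4 q^{2}\right)}$)
$I{\left(k{\left(-2,4 \right)} \right)} \left(-16\right) = \frac{-101 + 12 \left(4 \left(-2\right)\right)^{2} + 96 \cdot 4 \left(-2\right)}{6 \left(-17 + 2 \left(4 \left(-2\right)\right)^{2} + 16 \cdot 4 \left(-2\right)\right)} \left(-16\right) = \frac{-101 + 12 \left(-8\right)^{2} + 96 \left(-8\right)}{6 \left(-17 + 2 \left(-8\right)^{2} + 16 \left(-8\right)\right)} \left(-16\right) = \frac{-101 + 12 \cdot 64 - 768}{6 \left(-17 + 2 \cdot 64 - 128\right)} \left(-16\right) = \frac{-101 + 768 - 768}{6 \left(-17 + 128 - 128\right)} \left(-16\right) = \frac{1}{6} \frac{1}{-17} \left(-101\right) \left(-16\right) = \frac{1}{6} \left(- \frac{1}{17}\right) \left(-101\right) \left(-16\right) = \frac{101}{102} \left(-16\right) = - \frac{808}{51}$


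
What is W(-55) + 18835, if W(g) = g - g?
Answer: 18835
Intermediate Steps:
W(g) = 0
W(-55) + 18835 = 0 + 18835 = 18835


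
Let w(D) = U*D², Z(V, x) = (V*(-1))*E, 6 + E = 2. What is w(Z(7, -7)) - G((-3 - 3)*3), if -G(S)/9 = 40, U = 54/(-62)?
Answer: -10008/31 ≈ -322.84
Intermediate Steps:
E = -4 (E = -6 + 2 = -4)
U = -27/31 (U = 54*(-1/62) = -27/31 ≈ -0.87097)
Z(V, x) = 4*V (Z(V, x) = (V*(-1))*(-4) = -V*(-4) = 4*V)
G(S) = -360 (G(S) = -9*40 = -360)
w(D) = -27*D²/31
w(Z(7, -7)) - G((-3 - 3)*3) = -27*(4*7)²/31 - 1*(-360) = -27/31*28² + 360 = -27/31*784 + 360 = -21168/31 + 360 = -10008/31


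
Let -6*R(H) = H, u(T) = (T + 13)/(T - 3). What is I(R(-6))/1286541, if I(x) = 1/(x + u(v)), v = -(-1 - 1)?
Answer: -1/18011574 ≈ -5.5520e-8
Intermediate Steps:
v = 2 (v = -1*(-2) = 2)
u(T) = (13 + T)/(-3 + T)
R(H) = -H/6
I(x) = 1/(-15 + x) (I(x) = 1/(x + (13 + 2)/(-3 + 2)) = 1/(x + 15/(-1)) = 1/(x - 1*15) = 1/(x - 15) = 1/(-15 + x))
I(R(-6))/1286541 = 1/(-15 - ⅙*(-6)*1286541) = (1/1286541)/(-15 + 1) = (1/1286541)/(-14) = -1/14*1/1286541 = -1/18011574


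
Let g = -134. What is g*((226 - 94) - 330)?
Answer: 26532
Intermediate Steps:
g*((226 - 94) - 330) = -134*((226 - 94) - 330) = -134*(132 - 330) = -134*(-198) = 26532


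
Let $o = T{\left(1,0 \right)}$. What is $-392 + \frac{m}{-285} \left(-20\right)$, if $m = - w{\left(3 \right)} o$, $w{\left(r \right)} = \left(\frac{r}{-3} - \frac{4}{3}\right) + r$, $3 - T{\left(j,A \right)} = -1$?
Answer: $- \frac{67064}{171} \approx -392.19$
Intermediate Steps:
$T{\left(j,A \right)} = 4$ ($T{\left(j,A \right)} = 3 - -1 = 3 + 1 = 4$)
$o = 4$
$w{\left(r \right)} = - \frac{4}{3} + \frac{2 r}{3}$ ($w{\left(r \right)} = \left(r \left(- \frac{1}{3}\right) - \frac{4}{3}\right) + r = \left(- \frac{r}{3} - \frac{4}{3}\right) + r = \left(- \frac{4}{3} - \frac{r}{3}\right) + r = - \frac{4}{3} + \frac{2 r}{3}$)
$m = - \frac{8}{3}$ ($m = - (- \frac{4}{3} + \frac{2}{3} \cdot 3) 4 = - (- \frac{4}{3} + 2) 4 = \left(-1\right) \frac{2}{3} \cdot 4 = \left(- \frac{2}{3}\right) 4 = - \frac{8}{3} \approx -2.6667$)
$-392 + \frac{m}{-285} \left(-20\right) = -392 + - \frac{8}{3 \left(-285\right)} \left(-20\right) = -392 + \left(- \frac{8}{3}\right) \left(- \frac{1}{285}\right) \left(-20\right) = -392 + \frac{8}{855} \left(-20\right) = -392 - \frac{32}{171} = - \frac{67064}{171}$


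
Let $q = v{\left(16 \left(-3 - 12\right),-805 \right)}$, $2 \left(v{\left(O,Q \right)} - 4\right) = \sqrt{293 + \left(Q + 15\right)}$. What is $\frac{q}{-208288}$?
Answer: $- \frac{1}{52072} - \frac{i \sqrt{497}}{416576} \approx -1.9204 \cdot 10^{-5} - 5.3516 \cdot 10^{-5} i$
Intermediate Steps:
$v{\left(O,Q \right)} = 4 + \frac{\sqrt{308 + Q}}{2}$ ($v{\left(O,Q \right)} = 4 + \frac{\sqrt{293 + \left(Q + 15\right)}}{2} = 4 + \frac{\sqrt{293 + \left(15 + Q\right)}}{2} = 4 + \frac{\sqrt{308 + Q}}{2}$)
$q = 4 + \frac{i \sqrt{497}}{2}$ ($q = 4 + \frac{\sqrt{308 - 805}}{2} = 4 + \frac{\sqrt{-497}}{2} = 4 + \frac{i \sqrt{497}}{2} \approx 4.0 + 11.147 i$)
$\frac{q}{-208288} = \frac{4 + \frac{i \sqrt{497}}{2}}{-208288} = \left(4 + \frac{i \sqrt{497}}{2}\right) \left(- \frac{1}{208288}\right) = - \frac{1}{52072} - \frac{i \sqrt{497}}{416576}$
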